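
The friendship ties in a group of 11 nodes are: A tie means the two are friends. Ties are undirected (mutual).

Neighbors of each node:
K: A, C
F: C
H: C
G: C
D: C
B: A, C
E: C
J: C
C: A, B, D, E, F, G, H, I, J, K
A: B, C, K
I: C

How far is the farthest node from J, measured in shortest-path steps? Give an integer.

2

Distances from J: A:2, B:2, C:1, D:2, E:2, F:2, G:2, H:2, I:2, K:2.
The largest is 2 (to B, H, E, K, F, D, A, G, and I), so the eccentricity of J is 2.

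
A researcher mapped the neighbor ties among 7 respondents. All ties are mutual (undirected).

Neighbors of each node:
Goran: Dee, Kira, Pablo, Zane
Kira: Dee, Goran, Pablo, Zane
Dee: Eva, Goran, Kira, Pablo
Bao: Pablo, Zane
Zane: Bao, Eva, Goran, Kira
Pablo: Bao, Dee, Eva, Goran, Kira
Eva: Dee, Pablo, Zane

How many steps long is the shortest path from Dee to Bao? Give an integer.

2

One shortest route is Dee – Pablo – Bao, which uses 2 edges, and Dee and Bao are not directly tied, so nothing shorter exists. So d(Dee,Bao) = 2.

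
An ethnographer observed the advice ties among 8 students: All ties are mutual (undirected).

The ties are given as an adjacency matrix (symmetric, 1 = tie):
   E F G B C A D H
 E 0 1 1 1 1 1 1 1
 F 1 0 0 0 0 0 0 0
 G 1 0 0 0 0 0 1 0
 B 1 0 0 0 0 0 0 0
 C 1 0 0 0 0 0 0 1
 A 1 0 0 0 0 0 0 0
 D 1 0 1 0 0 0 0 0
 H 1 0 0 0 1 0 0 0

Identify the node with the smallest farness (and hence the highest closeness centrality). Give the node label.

E

Farness (sum of distances to all others) for each node — A:13, B:13, C:12, D:12, E:7, F:13, G:12, H:12.
The smallest farness is 7, for E, so E has the highest closeness.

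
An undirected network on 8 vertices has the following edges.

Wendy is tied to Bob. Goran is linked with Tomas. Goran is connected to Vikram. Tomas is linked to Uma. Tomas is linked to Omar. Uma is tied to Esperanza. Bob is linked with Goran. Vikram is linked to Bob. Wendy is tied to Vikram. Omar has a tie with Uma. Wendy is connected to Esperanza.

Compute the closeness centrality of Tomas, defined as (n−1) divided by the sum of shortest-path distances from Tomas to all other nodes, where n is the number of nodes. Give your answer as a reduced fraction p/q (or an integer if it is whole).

Distances from Tomas: Bob:2, Esperanza:2, Goran:1, Omar:1, Uma:1, Vikram:2, Wendy:3. Sum = 12.
n = 8, so closeness = 7/12.

7/12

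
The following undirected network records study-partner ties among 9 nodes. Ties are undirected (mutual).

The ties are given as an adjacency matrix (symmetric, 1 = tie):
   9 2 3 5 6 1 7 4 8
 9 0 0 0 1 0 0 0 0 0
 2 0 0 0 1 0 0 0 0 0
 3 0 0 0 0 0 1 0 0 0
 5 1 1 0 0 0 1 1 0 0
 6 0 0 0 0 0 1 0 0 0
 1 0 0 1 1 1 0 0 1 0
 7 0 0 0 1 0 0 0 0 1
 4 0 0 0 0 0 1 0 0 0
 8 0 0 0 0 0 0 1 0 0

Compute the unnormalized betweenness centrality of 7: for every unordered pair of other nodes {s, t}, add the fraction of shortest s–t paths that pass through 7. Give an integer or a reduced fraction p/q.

7

Pairs whose geodesics pass through 7 — 9–8: 1; 2–8: 1; 3–8: 1; 5–8: 1; 6–8: 1; 1–8: 1; 4–8: 1.
All other pairs contribute 0.
Summing the contributions gives betweenness(7) = 7.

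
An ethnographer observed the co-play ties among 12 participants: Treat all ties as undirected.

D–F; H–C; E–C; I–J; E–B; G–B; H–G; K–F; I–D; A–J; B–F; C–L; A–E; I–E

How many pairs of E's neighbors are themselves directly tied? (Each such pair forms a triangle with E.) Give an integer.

E's neighbors are A, B, C, and I, but none of them are tied to each other, so no triangle contains E.

0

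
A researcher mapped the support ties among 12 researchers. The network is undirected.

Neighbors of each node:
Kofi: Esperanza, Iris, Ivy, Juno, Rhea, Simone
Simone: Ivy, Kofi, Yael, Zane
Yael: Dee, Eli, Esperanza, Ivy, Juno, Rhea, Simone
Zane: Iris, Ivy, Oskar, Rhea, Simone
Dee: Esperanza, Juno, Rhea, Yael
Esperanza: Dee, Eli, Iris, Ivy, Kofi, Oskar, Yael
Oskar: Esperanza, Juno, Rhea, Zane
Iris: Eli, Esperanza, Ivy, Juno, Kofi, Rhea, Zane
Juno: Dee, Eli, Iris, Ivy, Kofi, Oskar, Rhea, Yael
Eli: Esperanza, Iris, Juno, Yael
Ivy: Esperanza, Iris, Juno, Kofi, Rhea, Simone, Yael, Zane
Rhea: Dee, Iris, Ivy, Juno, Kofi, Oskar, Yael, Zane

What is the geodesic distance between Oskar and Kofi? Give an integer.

2

One shortest route is Oskar – Juno – Kofi, which uses 2 edges, and Oskar and Kofi are not directly tied, so nothing shorter exists. So d(Oskar,Kofi) = 2.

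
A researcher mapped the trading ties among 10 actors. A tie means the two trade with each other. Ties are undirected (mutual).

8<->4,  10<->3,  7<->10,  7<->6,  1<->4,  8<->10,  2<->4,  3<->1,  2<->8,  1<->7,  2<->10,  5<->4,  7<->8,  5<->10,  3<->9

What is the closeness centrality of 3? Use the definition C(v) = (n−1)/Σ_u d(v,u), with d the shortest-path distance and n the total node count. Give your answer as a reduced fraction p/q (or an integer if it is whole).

9/16

Distances from 3: 1:1, 2:2, 4:2, 5:2, 6:3, 7:2, 8:2, 9:1, 10:1. Sum = 16.
n = 10, so closeness = 9/16.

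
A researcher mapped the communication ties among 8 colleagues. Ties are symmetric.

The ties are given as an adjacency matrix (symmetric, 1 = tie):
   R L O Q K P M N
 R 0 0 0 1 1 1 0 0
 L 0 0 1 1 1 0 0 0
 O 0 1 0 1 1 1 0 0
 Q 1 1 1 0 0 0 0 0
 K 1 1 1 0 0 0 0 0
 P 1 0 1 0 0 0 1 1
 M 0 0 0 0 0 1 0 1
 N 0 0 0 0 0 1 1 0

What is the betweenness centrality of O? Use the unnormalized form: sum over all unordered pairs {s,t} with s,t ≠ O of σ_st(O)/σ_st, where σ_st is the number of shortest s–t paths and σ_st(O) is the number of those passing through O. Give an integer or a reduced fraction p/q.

19/3

Pairs whose geodesics pass through O — L–P: 1; L–M: 1; L–N: 1; Q–K: 1/3; Q–P: 1/2; Q–M: 1/2; Q–N: 1/2; K–P: 1/2; K–M: 1/2; K–N: 1/2.
All other pairs contribute 0.
Summing the contributions gives betweenness(O) = 19/3.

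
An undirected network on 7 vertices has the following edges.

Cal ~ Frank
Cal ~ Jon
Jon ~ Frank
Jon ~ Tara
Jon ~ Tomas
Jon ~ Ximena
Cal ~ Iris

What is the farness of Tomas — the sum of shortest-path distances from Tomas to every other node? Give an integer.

Distances from Tomas: Cal:2, Frank:2, Iris:3, Jon:1, Tara:2, Ximena:2.
Sum = 2 + 2 + 3 + 1 + 2 + 2 = 12.

12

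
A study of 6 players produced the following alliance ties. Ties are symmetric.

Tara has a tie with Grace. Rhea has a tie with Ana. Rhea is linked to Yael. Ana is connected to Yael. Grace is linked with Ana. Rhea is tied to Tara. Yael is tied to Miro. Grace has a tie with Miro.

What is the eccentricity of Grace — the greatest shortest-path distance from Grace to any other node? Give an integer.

2

Distances from Grace: Ana:1, Miro:1, Rhea:2, Tara:1, Yael:2.
The largest is 2 (to Rhea and Yael), so the eccentricity of Grace is 2.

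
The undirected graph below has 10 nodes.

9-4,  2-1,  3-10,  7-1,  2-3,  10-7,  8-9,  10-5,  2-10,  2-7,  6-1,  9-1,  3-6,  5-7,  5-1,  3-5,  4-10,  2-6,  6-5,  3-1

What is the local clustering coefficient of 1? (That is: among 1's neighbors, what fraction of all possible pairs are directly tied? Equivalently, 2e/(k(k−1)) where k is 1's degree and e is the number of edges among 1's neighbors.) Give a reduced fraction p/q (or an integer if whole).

7/15

1's neighbors: 2, 3, 5, 6, 7, and 9 (k = 6).
Possible neighbor pairs: C(6,2) = 15. Edges among them: 2–3, 2–6, 2–7, 3–5, 3–6, 5–6, 5–7 → e = 7.
Clustering(1) = 7/15.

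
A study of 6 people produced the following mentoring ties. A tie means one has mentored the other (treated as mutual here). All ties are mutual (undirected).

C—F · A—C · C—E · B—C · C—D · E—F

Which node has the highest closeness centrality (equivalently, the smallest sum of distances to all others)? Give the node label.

C

Farness (sum of distances to all others) for each node — A:9, B:9, C:5, D:9, E:8, F:8.
The smallest farness is 5, for C, so C has the highest closeness.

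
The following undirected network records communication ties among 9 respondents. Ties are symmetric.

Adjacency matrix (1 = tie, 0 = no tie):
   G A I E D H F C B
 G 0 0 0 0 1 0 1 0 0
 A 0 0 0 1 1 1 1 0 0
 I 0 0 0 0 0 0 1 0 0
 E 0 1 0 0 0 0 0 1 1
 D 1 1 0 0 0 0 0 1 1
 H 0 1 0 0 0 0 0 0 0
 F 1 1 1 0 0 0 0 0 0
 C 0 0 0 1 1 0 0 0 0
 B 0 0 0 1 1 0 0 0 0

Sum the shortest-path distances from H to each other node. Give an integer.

Distances from H: A:1, B:3, C:3, D:2, E:2, F:2, G:3, I:3.
Sum = 1 + 3 + 3 + 2 + 2 + 2 + 3 + 3 = 19.

19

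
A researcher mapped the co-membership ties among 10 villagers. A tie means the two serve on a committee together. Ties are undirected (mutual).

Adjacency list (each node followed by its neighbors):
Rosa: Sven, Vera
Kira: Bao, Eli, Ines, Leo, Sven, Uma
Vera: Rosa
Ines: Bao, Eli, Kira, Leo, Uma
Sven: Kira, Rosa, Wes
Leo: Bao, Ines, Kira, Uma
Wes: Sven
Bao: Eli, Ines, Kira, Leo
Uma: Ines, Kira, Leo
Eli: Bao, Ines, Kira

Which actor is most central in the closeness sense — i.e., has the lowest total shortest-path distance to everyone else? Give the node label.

Kira

Farness (sum of distances to all others) for each node — Bao:18, Eli:19, Ines:17, Kira:13, Leo:18, Rosa:21, Sven:15, Uma:19, Vera:29, Wes:23.
The smallest farness is 13, for Kira, so Kira has the highest closeness.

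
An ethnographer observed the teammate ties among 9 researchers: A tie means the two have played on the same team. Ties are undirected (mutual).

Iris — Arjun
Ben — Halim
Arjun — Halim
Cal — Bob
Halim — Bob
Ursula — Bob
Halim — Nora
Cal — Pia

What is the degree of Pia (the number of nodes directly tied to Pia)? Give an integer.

Pia is directly tied to Cal. That is 1 neighbor, so the degree of Pia is 1.

1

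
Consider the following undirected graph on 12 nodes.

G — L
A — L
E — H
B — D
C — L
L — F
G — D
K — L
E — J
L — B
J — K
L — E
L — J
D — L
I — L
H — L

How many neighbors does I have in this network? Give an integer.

I is directly tied to L. That is 1 neighbor, so the degree of I is 1.

1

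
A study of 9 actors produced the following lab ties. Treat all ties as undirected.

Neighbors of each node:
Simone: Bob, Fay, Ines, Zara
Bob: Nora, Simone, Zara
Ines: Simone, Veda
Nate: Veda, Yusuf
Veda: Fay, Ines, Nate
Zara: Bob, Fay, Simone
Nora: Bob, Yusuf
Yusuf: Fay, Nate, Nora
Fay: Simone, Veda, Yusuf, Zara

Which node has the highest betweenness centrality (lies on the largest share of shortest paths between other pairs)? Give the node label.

Fay

Unnormalized betweenness of each node: Bob:3, Fay:15/2, Ines:7/6, Nate:4/3, Nora:2, Simone:5, Veda:23/6, Yusuf:16/3, Zara:5/6.
Fay has the largest value, 15/2, making it the main broker — the node through which the most shortest paths run.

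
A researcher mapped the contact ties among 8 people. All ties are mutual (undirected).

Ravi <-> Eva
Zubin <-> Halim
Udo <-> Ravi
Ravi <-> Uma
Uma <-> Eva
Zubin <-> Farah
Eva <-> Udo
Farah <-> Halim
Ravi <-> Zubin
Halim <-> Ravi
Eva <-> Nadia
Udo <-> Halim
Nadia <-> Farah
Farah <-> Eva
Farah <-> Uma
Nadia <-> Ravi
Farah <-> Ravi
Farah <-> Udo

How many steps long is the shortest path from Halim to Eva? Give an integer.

One shortest route is Halim – Farah – Eva, which uses 2 edges, and Halim and Eva are not directly tied, so nothing shorter exists. So d(Halim,Eva) = 2.

2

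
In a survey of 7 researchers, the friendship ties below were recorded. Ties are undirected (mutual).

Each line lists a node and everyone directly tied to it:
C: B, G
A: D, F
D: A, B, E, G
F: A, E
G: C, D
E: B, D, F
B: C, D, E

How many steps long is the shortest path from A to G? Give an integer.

One shortest route is A – D – G, which uses 2 edges, and A and G are not directly tied, so nothing shorter exists. So d(A,G) = 2.

2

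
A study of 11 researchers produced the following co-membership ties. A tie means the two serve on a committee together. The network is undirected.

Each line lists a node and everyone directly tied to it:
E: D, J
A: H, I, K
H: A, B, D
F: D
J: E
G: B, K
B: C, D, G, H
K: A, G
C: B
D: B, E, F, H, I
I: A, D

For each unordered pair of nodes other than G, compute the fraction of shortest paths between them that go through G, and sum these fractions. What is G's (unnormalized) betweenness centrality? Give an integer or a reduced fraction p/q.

Pairs whose geodesics pass through G — B–K: 1; F–K: 1/3; K–D: 1/3; K–C: 1; K–E: 1/3; K–J: 1/3.
All other pairs contribute 0.
Summing the contributions gives betweenness(G) = 10/3.

10/3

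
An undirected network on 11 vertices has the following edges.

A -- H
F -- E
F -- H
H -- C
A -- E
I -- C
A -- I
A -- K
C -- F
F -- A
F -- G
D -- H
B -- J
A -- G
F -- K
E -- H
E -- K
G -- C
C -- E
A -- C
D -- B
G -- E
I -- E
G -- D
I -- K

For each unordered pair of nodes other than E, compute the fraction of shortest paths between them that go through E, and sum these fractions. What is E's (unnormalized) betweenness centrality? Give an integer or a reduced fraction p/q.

Pairs whose geodesics pass through E — K–G: 1/3; K–C: 1/4; K–H: 1/3; K–B: 2/6; K–J: 2/6; K–D: 2/6; G–H: 1/5; G–I: 1/3; F–I: 1/4; H–I: 1/3; I–B: 2/6; I–J: 2/6; I–D: 2/6.
All other pairs contribute 0.
Summing the contributions gives betweenness(E) = 121/30.

121/30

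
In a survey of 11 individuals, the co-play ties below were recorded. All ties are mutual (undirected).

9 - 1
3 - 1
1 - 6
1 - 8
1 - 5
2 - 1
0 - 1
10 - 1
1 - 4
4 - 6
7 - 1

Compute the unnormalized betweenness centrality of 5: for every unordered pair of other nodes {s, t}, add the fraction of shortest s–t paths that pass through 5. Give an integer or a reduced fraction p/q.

No shortest path between any pair of other nodes passes through 5.
Summing the contributions gives betweenness(5) = 0.

0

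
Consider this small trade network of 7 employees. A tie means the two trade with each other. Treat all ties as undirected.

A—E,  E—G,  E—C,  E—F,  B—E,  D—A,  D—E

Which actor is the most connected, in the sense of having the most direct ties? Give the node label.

E

Degrees — A:2, B:1, C:1, D:2, E:6, F:1, G:1.
The maximum is 6, attained only by E.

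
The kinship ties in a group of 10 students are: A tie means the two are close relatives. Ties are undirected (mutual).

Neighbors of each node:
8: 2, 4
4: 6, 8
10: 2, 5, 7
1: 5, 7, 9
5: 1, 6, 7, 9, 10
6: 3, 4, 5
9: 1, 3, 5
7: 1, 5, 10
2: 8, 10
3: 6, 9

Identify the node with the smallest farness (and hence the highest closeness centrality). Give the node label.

Farness (sum of distances to all others) for each node — 1:19, 2:21, 3:21, 4:20, 5:14, 6:16, 7:18, 8:23, 9:19, 10:17.
The smallest farness is 14, for 5, so 5 has the highest closeness.

5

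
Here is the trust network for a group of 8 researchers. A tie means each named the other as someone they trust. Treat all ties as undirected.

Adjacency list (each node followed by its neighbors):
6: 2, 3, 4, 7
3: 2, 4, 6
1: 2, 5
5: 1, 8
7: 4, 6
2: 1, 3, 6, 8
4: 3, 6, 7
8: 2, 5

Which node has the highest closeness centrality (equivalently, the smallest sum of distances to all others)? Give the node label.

2

Farness (sum of distances to all others) for each node — 1:14, 2:10, 3:12, 4:15, 5:18, 6:11, 7:16, 8:14.
The smallest farness is 10, for 2, so 2 has the highest closeness.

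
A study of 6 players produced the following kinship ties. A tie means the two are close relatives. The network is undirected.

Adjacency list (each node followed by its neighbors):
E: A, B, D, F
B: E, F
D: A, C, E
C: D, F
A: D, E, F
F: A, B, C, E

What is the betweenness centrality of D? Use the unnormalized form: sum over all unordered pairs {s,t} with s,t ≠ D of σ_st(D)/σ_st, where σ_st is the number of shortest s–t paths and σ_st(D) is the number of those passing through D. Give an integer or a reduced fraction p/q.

1

Pairs whose geodesics pass through D — C–E: 1/2; C–A: 1/2.
All other pairs contribute 0.
Summing the contributions gives betweenness(D) = 1.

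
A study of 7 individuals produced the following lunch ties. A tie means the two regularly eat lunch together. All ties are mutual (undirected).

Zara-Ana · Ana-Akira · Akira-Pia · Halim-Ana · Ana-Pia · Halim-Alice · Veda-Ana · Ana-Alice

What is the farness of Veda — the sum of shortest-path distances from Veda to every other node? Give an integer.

Distances from Veda: Akira:2, Alice:2, Ana:1, Halim:2, Pia:2, Zara:2.
Sum = 2 + 2 + 1 + 2 + 2 + 2 = 11.

11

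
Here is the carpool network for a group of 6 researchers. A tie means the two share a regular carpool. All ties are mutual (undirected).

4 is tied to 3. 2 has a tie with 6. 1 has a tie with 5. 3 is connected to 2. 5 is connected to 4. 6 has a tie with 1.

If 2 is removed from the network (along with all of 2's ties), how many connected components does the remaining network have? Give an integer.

1

2's neighbors (3 and 6) remain reachable from one another through other ties, so the rest of the network stays in one piece.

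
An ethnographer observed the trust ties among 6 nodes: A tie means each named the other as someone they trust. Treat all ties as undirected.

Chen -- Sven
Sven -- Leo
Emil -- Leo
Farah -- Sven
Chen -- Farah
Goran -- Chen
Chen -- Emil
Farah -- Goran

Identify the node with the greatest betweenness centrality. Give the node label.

Unnormalized betweenness of each node: Chen:11/3, Emil:5/6, Farah:5/6, Goran:0, Leo:1/2, Sven:13/6.
Chen has the largest value, 11/3, making it the main broker — the node through which the most shortest paths run.

Chen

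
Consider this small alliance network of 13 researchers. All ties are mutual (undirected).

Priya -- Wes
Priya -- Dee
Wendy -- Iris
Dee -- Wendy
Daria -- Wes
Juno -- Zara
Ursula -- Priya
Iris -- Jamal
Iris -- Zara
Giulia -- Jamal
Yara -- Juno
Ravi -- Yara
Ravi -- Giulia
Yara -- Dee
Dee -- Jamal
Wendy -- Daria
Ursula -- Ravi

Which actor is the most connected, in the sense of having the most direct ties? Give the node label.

Degrees — Daria:2, Dee:4, Giulia:2, Iris:3, Jamal:3, Juno:2, Priya:3, Ravi:3, Ursula:2, Wendy:3, Wes:2, Yara:3, Zara:2.
The maximum is 4, attained only by Dee.

Dee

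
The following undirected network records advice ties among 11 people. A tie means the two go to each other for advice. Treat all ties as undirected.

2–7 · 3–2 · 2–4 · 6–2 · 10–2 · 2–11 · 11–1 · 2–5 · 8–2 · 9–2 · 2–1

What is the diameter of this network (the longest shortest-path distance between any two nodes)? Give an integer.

2

Eccentricity of each node (its greatest distance to any other): 1:2, 2:1, 3:2, 4:2, 5:2, 6:2, 7:2, 8:2, 9:2, 10:2, 11:2.
The maximum eccentricity is 2, realized for instance by the pair 3–1 via 3 – 2 – 1. So the diameter is 2.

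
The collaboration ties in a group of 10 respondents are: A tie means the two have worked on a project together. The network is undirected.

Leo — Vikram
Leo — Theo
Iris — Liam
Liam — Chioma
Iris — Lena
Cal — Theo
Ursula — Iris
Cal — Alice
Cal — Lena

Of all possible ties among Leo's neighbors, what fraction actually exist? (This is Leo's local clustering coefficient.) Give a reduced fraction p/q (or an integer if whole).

0

Leo's neighbors: Theo and Vikram (k = 2).
Possible neighbor pairs: C(2,2) = 1. Edges among them: none → e = 0.
Clustering(Leo) = 0/1.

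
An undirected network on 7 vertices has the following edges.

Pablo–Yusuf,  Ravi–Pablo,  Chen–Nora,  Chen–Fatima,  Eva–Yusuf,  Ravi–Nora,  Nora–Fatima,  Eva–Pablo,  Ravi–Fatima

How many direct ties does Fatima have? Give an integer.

3

Fatima is directly tied to Chen, Nora, and Ravi. That is 3 neighbors, so the degree of Fatima is 3.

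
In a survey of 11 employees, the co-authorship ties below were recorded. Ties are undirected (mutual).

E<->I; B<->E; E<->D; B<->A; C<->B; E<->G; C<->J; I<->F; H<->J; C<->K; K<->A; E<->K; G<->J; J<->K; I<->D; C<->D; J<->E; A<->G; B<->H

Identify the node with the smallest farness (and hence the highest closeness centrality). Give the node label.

E

Farness (sum of distances to all others) for each node — A:21, B:17, C:17, D:19, E:14, F:28, G:18, H:22, I:19, J:16, K:17.
The smallest farness is 14, for E, so E has the highest closeness.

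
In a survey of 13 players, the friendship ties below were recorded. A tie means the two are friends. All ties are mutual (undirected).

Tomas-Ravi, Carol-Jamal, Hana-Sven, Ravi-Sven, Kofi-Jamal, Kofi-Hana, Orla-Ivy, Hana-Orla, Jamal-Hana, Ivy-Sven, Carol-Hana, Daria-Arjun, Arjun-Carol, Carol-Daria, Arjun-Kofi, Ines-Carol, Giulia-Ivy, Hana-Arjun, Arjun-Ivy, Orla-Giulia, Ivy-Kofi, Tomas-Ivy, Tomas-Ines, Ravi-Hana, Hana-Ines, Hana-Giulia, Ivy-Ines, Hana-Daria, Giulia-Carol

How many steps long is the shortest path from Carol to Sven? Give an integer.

2

One shortest route is Carol – Hana – Sven, which uses 2 edges, and Carol and Sven are not directly tied, so nothing shorter exists. So d(Carol,Sven) = 2.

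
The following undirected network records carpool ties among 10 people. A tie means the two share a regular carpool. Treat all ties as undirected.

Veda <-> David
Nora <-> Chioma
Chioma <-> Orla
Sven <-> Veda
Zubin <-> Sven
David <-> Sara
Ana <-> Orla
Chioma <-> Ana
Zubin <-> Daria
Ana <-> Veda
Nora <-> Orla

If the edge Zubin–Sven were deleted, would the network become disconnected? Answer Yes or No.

Yes

Without the Zubin–Sven edge there is no alternate route between Zubin and Sven, so the network disconnects. It is a bridge.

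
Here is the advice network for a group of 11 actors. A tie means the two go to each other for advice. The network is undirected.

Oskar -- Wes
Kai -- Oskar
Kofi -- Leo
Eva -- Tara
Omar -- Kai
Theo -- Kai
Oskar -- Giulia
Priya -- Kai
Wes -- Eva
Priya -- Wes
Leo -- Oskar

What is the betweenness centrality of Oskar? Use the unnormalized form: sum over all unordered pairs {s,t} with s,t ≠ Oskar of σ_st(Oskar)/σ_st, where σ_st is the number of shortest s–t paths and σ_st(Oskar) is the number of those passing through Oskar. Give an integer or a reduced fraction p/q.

55/2

Pairs whose geodesics pass through Oskar — Priya–Kofi: 2/2; Priya–Giulia: 2/2; Priya–Leo: 2/2; Kai–Eva: 1/2; Kai–Tara: 1/2; Kai–Kofi: 1; Kai–Giulia: 1; Kai–Wes: 1/2; Kai–Leo: 1; Eva–Kofi: 1; Eva–Giulia: 1; Eva–Theo: 1/2; Eva–Omar: 1/2; Eva–Leo: 1 … (+18 more pairs).
All other pairs contribute 0.
Summing the contributions gives betweenness(Oskar) = 55/2.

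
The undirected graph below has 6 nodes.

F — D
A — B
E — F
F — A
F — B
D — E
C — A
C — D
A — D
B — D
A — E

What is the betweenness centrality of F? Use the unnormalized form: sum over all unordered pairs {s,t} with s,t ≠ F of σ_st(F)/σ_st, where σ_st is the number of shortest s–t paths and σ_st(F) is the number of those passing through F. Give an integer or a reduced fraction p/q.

Pairs whose geodesics pass through F — B–E: 1/3.
All other pairs contribute 0.
Summing the contributions gives betweenness(F) = 1/3.

1/3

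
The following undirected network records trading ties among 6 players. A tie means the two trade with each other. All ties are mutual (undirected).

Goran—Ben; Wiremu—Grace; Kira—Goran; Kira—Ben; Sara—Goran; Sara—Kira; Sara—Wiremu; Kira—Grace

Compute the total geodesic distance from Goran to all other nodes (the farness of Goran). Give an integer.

Distances from Goran: Ben:1, Grace:2, Kira:1, Sara:1, Wiremu:2.
Sum = 1 + 2 + 1 + 1 + 2 = 7.

7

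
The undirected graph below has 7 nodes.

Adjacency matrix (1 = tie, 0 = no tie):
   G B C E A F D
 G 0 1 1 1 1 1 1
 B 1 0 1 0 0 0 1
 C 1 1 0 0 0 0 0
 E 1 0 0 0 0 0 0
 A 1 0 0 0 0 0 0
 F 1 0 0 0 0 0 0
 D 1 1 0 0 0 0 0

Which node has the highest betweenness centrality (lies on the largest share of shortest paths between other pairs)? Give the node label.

Unnormalized betweenness of each node: A:0, B:1/2, C:0, D:0, E:0, F:0, G:25/2.
G has the largest value, 25/2, making it the main broker — the node through which the most shortest paths run.

G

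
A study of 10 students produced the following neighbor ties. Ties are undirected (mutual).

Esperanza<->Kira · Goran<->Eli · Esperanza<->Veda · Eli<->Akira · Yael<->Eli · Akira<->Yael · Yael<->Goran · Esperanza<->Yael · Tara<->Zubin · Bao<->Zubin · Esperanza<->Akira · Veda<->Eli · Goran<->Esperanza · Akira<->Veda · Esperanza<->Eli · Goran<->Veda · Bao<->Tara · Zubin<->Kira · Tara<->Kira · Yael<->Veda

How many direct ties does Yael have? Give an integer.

Yael is directly tied to Akira, Eli, Esperanza, Goran, and Veda. That is 5 neighbors, so the degree of Yael is 5.

5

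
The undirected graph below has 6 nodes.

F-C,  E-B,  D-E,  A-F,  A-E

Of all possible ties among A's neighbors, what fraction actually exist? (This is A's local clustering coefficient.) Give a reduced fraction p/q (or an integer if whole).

0

A's neighbors: E and F (k = 2).
Possible neighbor pairs: C(2,2) = 1. Edges among them: none → e = 0.
Clustering(A) = 0/1.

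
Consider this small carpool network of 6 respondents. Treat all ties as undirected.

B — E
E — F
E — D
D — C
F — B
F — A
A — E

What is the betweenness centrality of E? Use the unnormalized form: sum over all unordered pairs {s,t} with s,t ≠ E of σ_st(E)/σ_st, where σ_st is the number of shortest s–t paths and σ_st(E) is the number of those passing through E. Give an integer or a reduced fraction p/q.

Pairs whose geodesics pass through E — D–F: 1; D–A: 1; D–B: 1; C–F: 1; C–A: 1; C–B: 1; A–B: 1/2.
All other pairs contribute 0.
Summing the contributions gives betweenness(E) = 13/2.

13/2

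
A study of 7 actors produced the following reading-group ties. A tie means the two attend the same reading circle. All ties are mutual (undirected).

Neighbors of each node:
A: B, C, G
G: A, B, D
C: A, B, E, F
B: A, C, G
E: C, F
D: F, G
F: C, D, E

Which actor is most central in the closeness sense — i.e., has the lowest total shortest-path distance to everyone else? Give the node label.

Farness (sum of distances to all others) for each node — A:9, B:9, C:8, D:10, E:11, F:9, G:10.
The smallest farness is 8, for C, so C has the highest closeness.

C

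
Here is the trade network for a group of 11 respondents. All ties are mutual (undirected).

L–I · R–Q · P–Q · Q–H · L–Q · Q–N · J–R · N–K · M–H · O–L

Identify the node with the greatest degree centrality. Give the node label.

Degrees — H:2, I:1, J:1, K:1, L:3, M:1, N:2, O:1, P:1, Q:5, R:2.
The maximum is 5, attained only by Q.

Q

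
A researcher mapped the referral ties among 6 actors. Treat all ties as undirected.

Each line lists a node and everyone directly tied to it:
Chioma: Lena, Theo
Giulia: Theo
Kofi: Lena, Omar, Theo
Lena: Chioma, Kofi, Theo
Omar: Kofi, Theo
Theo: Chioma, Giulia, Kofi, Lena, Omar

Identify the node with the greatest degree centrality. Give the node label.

Theo

Degrees — Chioma:2, Giulia:1, Kofi:3, Lena:3, Omar:2, Theo:5.
The maximum is 5, attained only by Theo.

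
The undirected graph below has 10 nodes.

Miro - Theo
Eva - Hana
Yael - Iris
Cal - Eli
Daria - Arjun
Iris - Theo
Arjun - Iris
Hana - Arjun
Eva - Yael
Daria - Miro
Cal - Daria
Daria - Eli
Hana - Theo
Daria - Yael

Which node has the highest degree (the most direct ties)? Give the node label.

Daria

Degrees — Arjun:3, Cal:2, Daria:5, Eli:2, Eva:2, Hana:3, Iris:3, Miro:2, Theo:3, Yael:3.
The maximum is 5, attained only by Daria.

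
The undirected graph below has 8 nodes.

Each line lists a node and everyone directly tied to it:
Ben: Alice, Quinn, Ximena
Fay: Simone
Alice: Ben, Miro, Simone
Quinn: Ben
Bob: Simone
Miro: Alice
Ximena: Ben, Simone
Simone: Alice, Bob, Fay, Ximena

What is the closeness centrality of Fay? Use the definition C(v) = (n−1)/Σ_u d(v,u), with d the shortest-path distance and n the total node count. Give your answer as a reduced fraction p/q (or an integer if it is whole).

7/17

Distances from Fay: Alice:2, Ben:3, Bob:2, Miro:3, Quinn:4, Simone:1, Ximena:2. Sum = 17.
n = 8, so closeness = 7/17.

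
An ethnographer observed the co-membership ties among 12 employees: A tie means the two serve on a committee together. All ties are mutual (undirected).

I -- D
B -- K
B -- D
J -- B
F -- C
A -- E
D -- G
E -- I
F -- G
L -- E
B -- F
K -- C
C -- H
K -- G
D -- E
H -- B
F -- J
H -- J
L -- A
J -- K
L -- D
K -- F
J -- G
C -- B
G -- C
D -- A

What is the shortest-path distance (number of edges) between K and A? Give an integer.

One shortest route is K – B – D – A, which uses 3 edges, and at distance 2 from K we only reach {D, H}, which does not include A. So d(K,A) = 3.

3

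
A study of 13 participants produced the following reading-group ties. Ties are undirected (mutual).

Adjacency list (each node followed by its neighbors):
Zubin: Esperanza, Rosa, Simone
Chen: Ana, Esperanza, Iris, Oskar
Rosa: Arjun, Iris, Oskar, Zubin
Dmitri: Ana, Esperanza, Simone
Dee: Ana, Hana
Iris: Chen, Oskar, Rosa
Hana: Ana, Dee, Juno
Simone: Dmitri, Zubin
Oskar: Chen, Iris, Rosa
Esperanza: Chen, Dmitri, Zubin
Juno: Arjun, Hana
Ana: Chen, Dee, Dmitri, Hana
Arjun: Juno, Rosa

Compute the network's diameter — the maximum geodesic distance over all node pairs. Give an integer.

Eccentricity of each node (its greatest distance to any other): Ana:3, Arjun:4, Chen:3, Dee:4, Dmitri:4, Esperanza:4, Hana:4, Iris:3, Juno:4, Oskar:3, Rosa:4, Simone:4, Zubin:4.
The maximum eccentricity is 4, realized for instance by the pair Esperanza–Juno via Esperanza – Zubin – Rosa – Arjun – Juno. So the diameter is 4.

4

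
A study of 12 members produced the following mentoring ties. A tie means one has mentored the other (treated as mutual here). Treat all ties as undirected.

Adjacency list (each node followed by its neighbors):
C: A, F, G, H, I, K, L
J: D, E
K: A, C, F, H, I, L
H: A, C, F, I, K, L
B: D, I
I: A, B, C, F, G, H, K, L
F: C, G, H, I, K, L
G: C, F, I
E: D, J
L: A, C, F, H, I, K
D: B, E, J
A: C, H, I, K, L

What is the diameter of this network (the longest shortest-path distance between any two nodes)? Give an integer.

Eccentricity of each node (its greatest distance to any other): A:4, B:2, C:4, D:3, E:4, F:4, G:4, H:4, I:3, J:4, K:4, L:4.
The maximum eccentricity is 4, realized for instance by the pair L–E via L – I – B – D – E. So the diameter is 4.

4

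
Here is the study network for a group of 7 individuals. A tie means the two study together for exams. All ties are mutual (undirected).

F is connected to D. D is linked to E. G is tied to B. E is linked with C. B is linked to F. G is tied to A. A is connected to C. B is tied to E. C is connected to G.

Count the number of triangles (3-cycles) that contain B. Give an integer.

0

B's neighbors are E, F, and G, but none of them are tied to each other, so no triangle contains B.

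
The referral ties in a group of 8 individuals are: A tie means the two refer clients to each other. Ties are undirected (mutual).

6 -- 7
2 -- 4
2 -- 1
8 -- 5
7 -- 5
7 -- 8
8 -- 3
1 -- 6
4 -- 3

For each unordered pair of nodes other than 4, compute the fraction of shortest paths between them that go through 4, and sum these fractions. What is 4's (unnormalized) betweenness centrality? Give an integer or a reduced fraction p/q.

Pairs whose geodesics pass through 4 — 3–1: 1; 3–2: 1; 8–2: 1; 5–2: 1/2.
All other pairs contribute 0.
Summing the contributions gives betweenness(4) = 7/2.

7/2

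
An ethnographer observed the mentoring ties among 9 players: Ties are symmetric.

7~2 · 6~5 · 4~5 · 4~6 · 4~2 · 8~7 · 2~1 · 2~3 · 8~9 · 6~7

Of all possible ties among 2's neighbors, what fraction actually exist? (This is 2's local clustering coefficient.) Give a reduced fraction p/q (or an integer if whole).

0

2's neighbors: 1, 3, 4, and 7 (k = 4).
Possible neighbor pairs: C(4,2) = 6. Edges among them: none → e = 0.
Clustering(2) = 0/6 = 0.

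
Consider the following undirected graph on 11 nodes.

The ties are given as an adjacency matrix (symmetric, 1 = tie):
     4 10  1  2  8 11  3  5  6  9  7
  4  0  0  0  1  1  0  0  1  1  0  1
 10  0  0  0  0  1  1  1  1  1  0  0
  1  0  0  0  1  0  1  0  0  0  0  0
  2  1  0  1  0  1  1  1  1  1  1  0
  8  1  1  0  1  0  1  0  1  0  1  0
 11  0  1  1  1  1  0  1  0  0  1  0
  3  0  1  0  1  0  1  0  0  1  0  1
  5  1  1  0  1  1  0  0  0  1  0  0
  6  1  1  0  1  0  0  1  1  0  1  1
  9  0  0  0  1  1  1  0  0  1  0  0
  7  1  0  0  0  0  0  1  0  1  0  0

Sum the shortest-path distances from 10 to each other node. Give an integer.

Distances from 10: 1:2, 2:2, 3:1, 4:2, 5:1, 6:1, 7:2, 8:1, 9:2, 11:1.
Sum = 2 + 2 + 1 + 2 + 1 + 1 + 2 + 1 + 2 + 1 = 15.

15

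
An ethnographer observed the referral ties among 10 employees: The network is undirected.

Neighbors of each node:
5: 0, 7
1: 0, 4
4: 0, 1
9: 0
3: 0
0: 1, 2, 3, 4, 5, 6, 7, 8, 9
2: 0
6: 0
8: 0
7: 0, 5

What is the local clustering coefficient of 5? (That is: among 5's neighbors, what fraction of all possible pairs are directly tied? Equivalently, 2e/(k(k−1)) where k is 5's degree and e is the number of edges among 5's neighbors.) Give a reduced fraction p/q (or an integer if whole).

5's neighbors: 0 and 7 (k = 2).
Possible neighbor pairs: C(2,2) = 1. Edges among them: 0–7 → e = 1.
Clustering(5) = 1/1.

1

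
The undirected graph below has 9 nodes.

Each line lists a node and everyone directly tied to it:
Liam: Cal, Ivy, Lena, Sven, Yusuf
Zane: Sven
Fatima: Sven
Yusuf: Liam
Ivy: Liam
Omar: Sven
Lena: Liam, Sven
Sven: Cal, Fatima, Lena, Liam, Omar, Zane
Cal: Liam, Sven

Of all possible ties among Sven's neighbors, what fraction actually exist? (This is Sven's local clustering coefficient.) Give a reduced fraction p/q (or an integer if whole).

2/15

Sven's neighbors: Cal, Fatima, Lena, Liam, Omar, and Zane (k = 6).
Possible neighbor pairs: C(6,2) = 15. Edges among them: Cal–Liam, Lena–Liam → e = 2.
Clustering(Sven) = 2/15.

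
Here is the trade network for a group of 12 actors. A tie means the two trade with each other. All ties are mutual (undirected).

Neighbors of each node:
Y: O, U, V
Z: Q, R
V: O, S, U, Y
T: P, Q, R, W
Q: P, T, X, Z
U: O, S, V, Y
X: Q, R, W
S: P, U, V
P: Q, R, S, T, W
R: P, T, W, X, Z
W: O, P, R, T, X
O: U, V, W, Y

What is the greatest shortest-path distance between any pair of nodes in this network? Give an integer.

Eccentricity of each node (its greatest distance to any other): O:3, P:3, Q:4, R:3, S:3, T:3, U:4, V:4, W:2, X:3, Y:4, Z:4.
The maximum eccentricity is 4, realized for instance by the pair U–Z via U – S – P – Q – Z. So the diameter is 4.

4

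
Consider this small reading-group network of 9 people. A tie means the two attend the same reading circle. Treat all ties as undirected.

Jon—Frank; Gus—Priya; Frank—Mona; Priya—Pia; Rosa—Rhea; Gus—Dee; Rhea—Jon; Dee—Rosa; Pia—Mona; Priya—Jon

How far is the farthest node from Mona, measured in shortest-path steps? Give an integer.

4

Distances from Mona: Dee:4, Frank:1, Gus:3, Jon:2, Pia:1, Priya:2, Rhea:3, Rosa:4.
The largest is 4 (to Rosa and Dee), so the eccentricity of Mona is 4.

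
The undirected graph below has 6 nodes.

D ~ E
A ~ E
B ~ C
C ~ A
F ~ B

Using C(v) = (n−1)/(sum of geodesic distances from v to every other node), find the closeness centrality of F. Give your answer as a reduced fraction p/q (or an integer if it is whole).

Distances from F: A:3, B:1, C:2, D:5, E:4. Sum = 15.
n = 6, so closeness = 5/15 = 1/3.

1/3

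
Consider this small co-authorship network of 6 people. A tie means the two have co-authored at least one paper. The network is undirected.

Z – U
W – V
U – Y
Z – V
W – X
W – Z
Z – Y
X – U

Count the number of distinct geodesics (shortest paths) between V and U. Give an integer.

The shortest distance is 2, and the only length-2 path is V–Z–U. So there is exactly 1 shortest path.

1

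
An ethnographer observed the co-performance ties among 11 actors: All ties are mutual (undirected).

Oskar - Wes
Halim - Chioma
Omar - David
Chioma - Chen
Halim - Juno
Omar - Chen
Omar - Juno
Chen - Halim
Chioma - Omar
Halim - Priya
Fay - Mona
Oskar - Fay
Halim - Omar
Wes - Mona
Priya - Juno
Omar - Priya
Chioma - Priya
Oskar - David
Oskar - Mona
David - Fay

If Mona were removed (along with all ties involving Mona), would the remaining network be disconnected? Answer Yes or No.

No

Even without Mona, every remaining node can still reach every other (the residual graph is connected), so Mona is not a cut vertex.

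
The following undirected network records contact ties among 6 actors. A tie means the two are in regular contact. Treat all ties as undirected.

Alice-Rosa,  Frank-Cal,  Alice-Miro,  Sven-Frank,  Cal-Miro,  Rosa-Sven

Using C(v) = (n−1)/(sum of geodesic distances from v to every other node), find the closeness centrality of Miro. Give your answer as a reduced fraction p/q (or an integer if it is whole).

Distances from Miro: Alice:1, Cal:1, Frank:2, Rosa:2, Sven:3. Sum = 9.
n = 6, so closeness = 5/9.

5/9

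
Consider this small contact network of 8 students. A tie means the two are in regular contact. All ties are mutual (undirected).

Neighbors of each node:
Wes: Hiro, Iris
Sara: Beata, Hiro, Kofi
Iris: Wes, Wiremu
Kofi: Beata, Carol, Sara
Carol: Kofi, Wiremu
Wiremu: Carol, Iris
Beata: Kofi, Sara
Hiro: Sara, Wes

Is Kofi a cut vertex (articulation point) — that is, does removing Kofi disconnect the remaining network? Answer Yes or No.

No

Even without Kofi, every remaining node can still reach every other (the residual graph is connected), so Kofi is not a cut vertex.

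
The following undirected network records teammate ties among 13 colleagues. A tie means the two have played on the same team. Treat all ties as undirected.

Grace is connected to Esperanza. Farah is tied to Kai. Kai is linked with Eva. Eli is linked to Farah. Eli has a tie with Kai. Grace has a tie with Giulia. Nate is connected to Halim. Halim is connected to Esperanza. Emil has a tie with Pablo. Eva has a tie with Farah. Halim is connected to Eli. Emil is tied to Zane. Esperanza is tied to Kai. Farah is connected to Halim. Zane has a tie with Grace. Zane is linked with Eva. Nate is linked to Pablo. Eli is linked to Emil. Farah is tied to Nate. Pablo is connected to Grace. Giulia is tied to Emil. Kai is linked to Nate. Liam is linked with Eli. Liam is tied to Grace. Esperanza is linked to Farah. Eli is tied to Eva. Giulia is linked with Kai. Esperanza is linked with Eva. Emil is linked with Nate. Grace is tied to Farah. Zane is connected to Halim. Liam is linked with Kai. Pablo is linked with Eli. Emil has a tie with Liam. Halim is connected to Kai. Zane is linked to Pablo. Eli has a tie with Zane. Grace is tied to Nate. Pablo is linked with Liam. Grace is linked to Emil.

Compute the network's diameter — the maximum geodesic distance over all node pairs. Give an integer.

2

Eccentricity of each node (its greatest distance to any other): Eli:2, Emil:2, Esperanza:2, Eva:2, Farah:2, Giulia:2, Grace:2, Halim:2, Kai:2, Liam:2, Nate:2, Pablo:2, Zane:2.
The maximum eccentricity is 2, realized for instance by the pair Halim–Grace via Halim – Nate – Grace. So the diameter is 2.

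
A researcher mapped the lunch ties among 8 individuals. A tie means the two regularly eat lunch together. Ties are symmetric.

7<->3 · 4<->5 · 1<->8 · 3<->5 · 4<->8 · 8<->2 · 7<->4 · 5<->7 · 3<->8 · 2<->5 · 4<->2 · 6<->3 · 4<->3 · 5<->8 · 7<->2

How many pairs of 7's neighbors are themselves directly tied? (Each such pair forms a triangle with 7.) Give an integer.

7's neighbors: 2, 3, 4, and 5.
Neighbor pairs that are themselves tied: 7–2–4; 7–2–5; 7–3–4; 7–3–5; 7–4–5. Each forms one triangle with 7, for 5 in total.

5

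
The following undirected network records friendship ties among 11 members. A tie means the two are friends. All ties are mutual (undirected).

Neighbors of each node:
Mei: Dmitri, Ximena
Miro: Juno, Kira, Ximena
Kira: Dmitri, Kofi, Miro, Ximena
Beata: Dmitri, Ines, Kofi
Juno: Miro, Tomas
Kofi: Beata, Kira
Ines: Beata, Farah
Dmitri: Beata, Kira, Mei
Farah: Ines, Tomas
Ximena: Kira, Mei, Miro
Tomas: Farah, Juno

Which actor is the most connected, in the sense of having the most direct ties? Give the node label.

Degrees — Beata:3, Dmitri:3, Farah:2, Ines:2, Juno:2, Kira:4, Kofi:2, Mei:2, Miro:3, Tomas:2, Ximena:3.
The maximum is 4, attained only by Kira.

Kira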